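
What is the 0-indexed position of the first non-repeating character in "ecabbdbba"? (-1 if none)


Input: ecabbdbba
Character frequencies:
  'a': 2
  'b': 4
  'c': 1
  'd': 1
  'e': 1
Scanning left to right for freq == 1:
  Position 0 ('e'): unique! => answer = 0

0


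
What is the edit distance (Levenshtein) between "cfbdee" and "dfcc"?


Computing edit distance: "cfbdee" -> "dfcc"
DP table:
           d    f    c    c
      0    1    2    3    4
  c   1    1    2    2    3
  f   2    2    1    2    3
  b   3    3    2    2    3
  d   4    3    3    3    3
  e   5    4    4    4    4
  e   6    5    5    5    5
Edit distance = dp[6][4] = 5

5


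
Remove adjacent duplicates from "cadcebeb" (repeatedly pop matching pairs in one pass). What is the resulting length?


Input: cadcebeb
Stack-based adjacent duplicate removal:
  Read 'c': push. Stack: c
  Read 'a': push. Stack: ca
  Read 'd': push. Stack: cad
  Read 'c': push. Stack: cadc
  Read 'e': push. Stack: cadce
  Read 'b': push. Stack: cadceb
  Read 'e': push. Stack: cadcebe
  Read 'b': push. Stack: cadcebeb
Final stack: "cadcebeb" (length 8)

8


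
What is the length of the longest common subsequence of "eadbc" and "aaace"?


LCS of "eadbc" and "aaace"
DP table:
           a    a    a    c    e
      0    0    0    0    0    0
  e   0    0    0    0    0    1
  a   0    1    1    1    1    1
  d   0    1    1    1    1    1
  b   0    1    1    1    1    1
  c   0    1    1    1    2    2
LCS length = dp[5][5] = 2

2


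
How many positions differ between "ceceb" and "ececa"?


Comparing "ceceb" and "ececa" position by position:
  Position 0: 'c' vs 'e' => DIFFER
  Position 1: 'e' vs 'c' => DIFFER
  Position 2: 'c' vs 'e' => DIFFER
  Position 3: 'e' vs 'c' => DIFFER
  Position 4: 'b' vs 'a' => DIFFER
Positions that differ: 5

5


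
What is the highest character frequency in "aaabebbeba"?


Input: aaabebbeba
Character counts:
  'a': 4
  'b': 4
  'e': 2
Maximum frequency: 4

4


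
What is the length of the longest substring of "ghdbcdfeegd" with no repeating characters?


Input: "ghdbcdfeegd"
Sliding window (track last position of each char):
  Position 0 ('g'): window [0,0] length 1 -- new best
  Position 1 ('h'): window [0,1] length 2 -- new best
  Position 2 ('d'): window [0,2] length 3 -- new best
  Position 3 ('b'): window [0,3] length 4 -- new best
  Position 4 ('c'): window [0,4] length 5 -- new best
  Position 5 ('d'): repeat (last at 2), move window start to 3
  Position 5 ('d'): window [3,5] length 3
  Position 6 ('f'): window [3,6] length 4
  Position 7 ('e'): window [3,7] length 5
  Position 8 ('e'): repeat (last at 7), move window start to 8
  Position 8 ('e'): window [8,8] length 1
  Position 9 ('g'): window [8,9] length 2
  Position 10 ('d'): window [8,10] length 3
Longest substring with no repeats: "ghdbc" with length 5

5


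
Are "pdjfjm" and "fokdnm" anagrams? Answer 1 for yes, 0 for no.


Strings: "pdjfjm", "fokdnm"
Sorted first:  dfjjmp
Sorted second: dfkmno
Differ at position 2: 'j' vs 'k' => not anagrams

0


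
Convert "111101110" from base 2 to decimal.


Input: "111101110" in base 2
Positional expansion:
  Digit '1' (value 1) x 2^8 = 256
  Digit '1' (value 1) x 2^7 = 128
  Digit '1' (value 1) x 2^6 = 64
  Digit '1' (value 1) x 2^5 = 32
  Digit '0' (value 0) x 2^4 = 0
  Digit '1' (value 1) x 2^3 = 8
  Digit '1' (value 1) x 2^2 = 4
  Digit '1' (value 1) x 2^1 = 2
  Digit '0' (value 0) x 2^0 = 0
Sum = 494

494


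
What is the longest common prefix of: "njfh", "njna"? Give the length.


Words: njfh, njna
  Position 0: all 'n' => match
  Position 1: all 'j' => match
  Position 2: ('f', 'n') => mismatch, stop
LCP = "nj" (length 2)

2


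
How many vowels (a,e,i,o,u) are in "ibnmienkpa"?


Input: ibnmienkpa
Checking each character:
  'i' at position 0: vowel (running total: 1)
  'b' at position 1: consonant
  'n' at position 2: consonant
  'm' at position 3: consonant
  'i' at position 4: vowel (running total: 2)
  'e' at position 5: vowel (running total: 3)
  'n' at position 6: consonant
  'k' at position 7: consonant
  'p' at position 8: consonant
  'a' at position 9: vowel (running total: 4)
Total vowels: 4

4


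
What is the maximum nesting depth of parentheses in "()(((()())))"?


Input: "()(((()())))"
Tracking depth:
  Position 0 '(': depth becomes 1
  Position 1 ')': depth becomes 0
  Position 2 '(': depth becomes 1
  Position 3 '(': depth becomes 2
  Position 4 '(': depth becomes 3
  Position 5 '(': depth becomes 4
  Position 6 ')': depth becomes 3
  Position 7 '(': depth becomes 4
  Position 8 ')': depth becomes 3
  Position 9 ')': depth becomes 2
  Position 10 ')': depth becomes 1
  Position 11 ')': depth becomes 0
Maximum depth reached: 4

4


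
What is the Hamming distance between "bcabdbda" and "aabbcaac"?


Comparing "bcabdbda" and "aabbcaac" position by position:
  Position 0: 'b' vs 'a' => differ
  Position 1: 'c' vs 'a' => differ
  Position 2: 'a' vs 'b' => differ
  Position 3: 'b' vs 'b' => same
  Position 4: 'd' vs 'c' => differ
  Position 5: 'b' vs 'a' => differ
  Position 6: 'd' vs 'a' => differ
  Position 7: 'a' vs 'c' => differ
Total differences (Hamming distance): 7

7


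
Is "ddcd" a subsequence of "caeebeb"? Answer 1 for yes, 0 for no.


Check if "ddcd" is a subsequence of "caeebeb"
Greedy scan:
  Position 0 ('c'): no match needed
  Position 1 ('a'): no match needed
  Position 2 ('e'): no match needed
  Position 3 ('e'): no match needed
  Position 4 ('b'): no match needed
  Position 5 ('e'): no match needed
  Position 6 ('b'): no match needed
Only matched 0/4 characters => not a subsequence

0


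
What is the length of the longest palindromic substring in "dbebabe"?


Input: "dbebabe"
Checking substrings for palindromes:
  [2:7] "ebabe" (len 5) => palindrome
  [1:4] "beb" (len 3) => palindrome
  [3:6] "bab" (len 3) => palindrome
Longest palindromic substring: "ebabe" with length 5

5


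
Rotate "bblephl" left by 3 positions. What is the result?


Input: "bblephl", rotate left by 3
First 3 characters: "bbl"
Remaining characters: "ephl"
Concatenate remaining + first: "ephl" + "bbl" = "ephlbbl"

ephlbbl


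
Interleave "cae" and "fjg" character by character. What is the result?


Interleaving "cae" and "fjg":
  Position 0: 'c' from first, 'f' from second => "cf"
  Position 1: 'a' from first, 'j' from second => "aj"
  Position 2: 'e' from first, 'g' from second => "eg"
Result: cfajeg

cfajeg


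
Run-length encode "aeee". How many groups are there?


Input: aeee
Scanning for consecutive runs:
  Group 1: 'a' x 1 (positions 0-0)
  Group 2: 'e' x 3 (positions 1-3)
Total groups: 2

2


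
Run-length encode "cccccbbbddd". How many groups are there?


Input: cccccbbbddd
Scanning for consecutive runs:
  Group 1: 'c' x 5 (positions 0-4)
  Group 2: 'b' x 3 (positions 5-7)
  Group 3: 'd' x 3 (positions 8-10)
Total groups: 3

3


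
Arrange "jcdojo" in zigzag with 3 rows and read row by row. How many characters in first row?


Zigzag "jcdojo" into 3 rows:
Placing characters:
  'j' => row 0
  'c' => row 1
  'd' => row 2
  'o' => row 1
  'j' => row 0
  'o' => row 1
Rows:
  Row 0: "jj"
  Row 1: "coo"
  Row 2: "d"
First row length: 2

2


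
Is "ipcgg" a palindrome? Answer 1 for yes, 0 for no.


Input: ipcgg
Reversed: ggcpi
  Compare pos 0 ('i') with pos 4 ('g'): MISMATCH
  Compare pos 1 ('p') with pos 3 ('g'): MISMATCH
Result: not a palindrome

0


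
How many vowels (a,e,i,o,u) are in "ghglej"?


Input: ghglej
Checking each character:
  'g' at position 0: consonant
  'h' at position 1: consonant
  'g' at position 2: consonant
  'l' at position 3: consonant
  'e' at position 4: vowel (running total: 1)
  'j' at position 5: consonant
Total vowels: 1

1


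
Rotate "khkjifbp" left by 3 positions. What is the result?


Input: "khkjifbp", rotate left by 3
First 3 characters: "khk"
Remaining characters: "jifbp"
Concatenate remaining + first: "jifbp" + "khk" = "jifbpkhk"

jifbpkhk


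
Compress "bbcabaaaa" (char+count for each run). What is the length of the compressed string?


Input: bbcabaaaa
Runs:
  'b' x 2 => "b2"
  'c' x 1 => "c1"
  'a' x 1 => "a1"
  'b' x 1 => "b1"
  'a' x 4 => "a4"
Compressed: "b2c1a1b1a4"
Compressed length: 10

10


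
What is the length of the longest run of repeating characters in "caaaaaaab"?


Input: "caaaaaaab"
Scanning for longest run:
  Position 1 ('a'): new char, reset run to 1
  Position 2 ('a'): continues run of 'a', length=2
  Position 3 ('a'): continues run of 'a', length=3
  Position 4 ('a'): continues run of 'a', length=4
  Position 5 ('a'): continues run of 'a', length=5
  Position 6 ('a'): continues run of 'a', length=6
  Position 7 ('a'): continues run of 'a', length=7
  Position 8 ('b'): new char, reset run to 1
Longest run: 'a' with length 7

7


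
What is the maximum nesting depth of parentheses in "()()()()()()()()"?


Input: "()()()()()()()()"
Tracking depth:
  Position 0 '(': depth becomes 1
  Position 1 ')': depth becomes 0
  Position 2 '(': depth becomes 1
  Position 3 ')': depth becomes 0
  Position 4 '(': depth becomes 1
  Position 5 ')': depth becomes 0
  Position 6 '(': depth becomes 1
  Position 7 ')': depth becomes 0
  Position 8 '(': depth becomes 1
  Position 9 ')': depth becomes 0
  Position 10 '(': depth becomes 1
  Position 11 ')': depth becomes 0
  Position 12 '(': depth becomes 1
  Position 13 ')': depth becomes 0
  Position 14 '(': depth becomes 1
  Position 15 ')': depth becomes 0
Maximum depth reached: 1

1


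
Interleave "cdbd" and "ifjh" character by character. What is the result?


Interleaving "cdbd" and "ifjh":
  Position 0: 'c' from first, 'i' from second => "ci"
  Position 1: 'd' from first, 'f' from second => "df"
  Position 2: 'b' from first, 'j' from second => "bj"
  Position 3: 'd' from first, 'h' from second => "dh"
Result: cidfbjdh

cidfbjdh


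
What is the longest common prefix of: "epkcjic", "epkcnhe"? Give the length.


Words: epkcjic, epkcnhe
  Position 0: all 'e' => match
  Position 1: all 'p' => match
  Position 2: all 'k' => match
  Position 3: all 'c' => match
  Position 4: ('j', 'n') => mismatch, stop
LCP = "epkc" (length 4)

4


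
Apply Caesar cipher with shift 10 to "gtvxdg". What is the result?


Caesar cipher: shift "gtvxdg" by 10
  'g' (pos 6) + 10 = pos 16 = 'q'
  't' (pos 19) + 10 = pos 3 = 'd'
  'v' (pos 21) + 10 = pos 5 = 'f'
  'x' (pos 23) + 10 = pos 7 = 'h'
  'd' (pos 3) + 10 = pos 13 = 'n'
  'g' (pos 6) + 10 = pos 16 = 'q'
Result: qdfhnq

qdfhnq


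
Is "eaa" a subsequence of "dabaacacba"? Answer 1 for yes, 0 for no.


Check if "eaa" is a subsequence of "dabaacacba"
Greedy scan:
  Position 0 ('d'): no match needed
  Position 1 ('a'): no match needed
  Position 2 ('b'): no match needed
  Position 3 ('a'): no match needed
  Position 4 ('a'): no match needed
  Position 5 ('c'): no match needed
  Position 6 ('a'): no match needed
  Position 7 ('c'): no match needed
  Position 8 ('b'): no match needed
  Position 9 ('a'): no match needed
Only matched 0/3 characters => not a subsequence

0


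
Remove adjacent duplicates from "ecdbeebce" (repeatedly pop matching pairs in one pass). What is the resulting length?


Input: ecdbeebce
Stack-based adjacent duplicate removal:
  Read 'e': push. Stack: e
  Read 'c': push. Stack: ec
  Read 'd': push. Stack: ecd
  Read 'b': push. Stack: ecdb
  Read 'e': push. Stack: ecdbe
  Read 'e': matches stack top 'e' => pop. Stack: ecdb
  Read 'b': matches stack top 'b' => pop. Stack: ecd
  Read 'c': push. Stack: ecdc
  Read 'e': push. Stack: ecdce
Final stack: "ecdce" (length 5)

5


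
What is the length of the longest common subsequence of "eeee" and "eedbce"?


LCS of "eeee" and "eedbce"
DP table:
           e    e    d    b    c    e
      0    0    0    0    0    0    0
  e   0    1    1    1    1    1    1
  e   0    1    2    2    2    2    2
  e   0    1    2    2    2    2    3
  e   0    1    2    2    2    2    3
LCS length = dp[4][6] = 3

3


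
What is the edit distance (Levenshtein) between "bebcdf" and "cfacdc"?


Computing edit distance: "bebcdf" -> "cfacdc"
DP table:
           c    f    a    c    d    c
      0    1    2    3    4    5    6
  b   1    1    2    3    4    5    6
  e   2    2    2    3    4    5    6
  b   3    3    3    3    4    5    6
  c   4    3    4    4    3    4    5
  d   5    4    4    5    4    3    4
  f   6    5    4    5    5    4    4
Edit distance = dp[6][6] = 4

4


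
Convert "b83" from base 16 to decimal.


Input: "b83" in base 16
Positional expansion:
  Digit 'b' (value 11) x 16^2 = 2816
  Digit '8' (value 8) x 16^1 = 128
  Digit '3' (value 3) x 16^0 = 3
Sum = 2947

2947


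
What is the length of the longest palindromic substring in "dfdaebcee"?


Input: "dfdaebcee"
Checking substrings for palindromes:
  [0:3] "dfd" (len 3) => palindrome
  [7:9] "ee" (len 2) => palindrome
Longest palindromic substring: "dfd" with length 3

3


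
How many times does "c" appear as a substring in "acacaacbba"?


Searching for "c" in "acacaacbba"
Scanning each position:
  Position 0: "a" => no
  Position 1: "c" => MATCH
  Position 2: "a" => no
  Position 3: "c" => MATCH
  Position 4: "a" => no
  Position 5: "a" => no
  Position 6: "c" => MATCH
  Position 7: "b" => no
  Position 8: "b" => no
  Position 9: "a" => no
Total occurrences: 3

3


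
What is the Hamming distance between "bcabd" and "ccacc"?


Comparing "bcabd" and "ccacc" position by position:
  Position 0: 'b' vs 'c' => differ
  Position 1: 'c' vs 'c' => same
  Position 2: 'a' vs 'a' => same
  Position 3: 'b' vs 'c' => differ
  Position 4: 'd' vs 'c' => differ
Total differences (Hamming distance): 3

3


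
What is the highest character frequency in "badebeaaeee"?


Input: badebeaaeee
Character counts:
  'a': 3
  'b': 2
  'd': 1
  'e': 5
Maximum frequency: 5

5


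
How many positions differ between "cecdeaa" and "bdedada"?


Comparing "cecdeaa" and "bdedada" position by position:
  Position 0: 'c' vs 'b' => DIFFER
  Position 1: 'e' vs 'd' => DIFFER
  Position 2: 'c' vs 'e' => DIFFER
  Position 3: 'd' vs 'd' => same
  Position 4: 'e' vs 'a' => DIFFER
  Position 5: 'a' vs 'd' => DIFFER
  Position 6: 'a' vs 'a' => same
Positions that differ: 5

5


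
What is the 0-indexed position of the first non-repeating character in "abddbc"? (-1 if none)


Input: abddbc
Character frequencies:
  'a': 1
  'b': 2
  'c': 1
  'd': 2
Scanning left to right for freq == 1:
  Position 0 ('a'): unique! => answer = 0

0


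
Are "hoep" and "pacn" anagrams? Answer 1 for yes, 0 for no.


Strings: "hoep", "pacn"
Sorted first:  ehop
Sorted second: acnp
Differ at position 0: 'e' vs 'a' => not anagrams

0


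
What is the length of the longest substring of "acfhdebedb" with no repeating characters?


Input: "acfhdebedb"
Sliding window (track last position of each char):
  Position 0 ('a'): window [0,0] length 1 -- new best
  Position 1 ('c'): window [0,1] length 2 -- new best
  Position 2 ('f'): window [0,2] length 3 -- new best
  Position 3 ('h'): window [0,3] length 4 -- new best
  Position 4 ('d'): window [0,4] length 5 -- new best
  Position 5 ('e'): window [0,5] length 6 -- new best
  Position 6 ('b'): window [0,6] length 7 -- new best
  Position 7 ('e'): repeat (last at 5), move window start to 6
  Position 7 ('e'): window [6,7] length 2
  Position 8 ('d'): window [6,8] length 3
  Position 9 ('b'): repeat (last at 6), move window start to 7
  Position 9 ('b'): window [7,9] length 3
Longest substring with no repeats: "acfhdeb" with length 7

7


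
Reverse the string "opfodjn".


Input: opfodjn
Reading characters right to left:
  Position 6: 'n'
  Position 5: 'j'
  Position 4: 'd'
  Position 3: 'o'
  Position 2: 'f'
  Position 1: 'p'
  Position 0: 'o'
Reversed: njdofpo

njdofpo


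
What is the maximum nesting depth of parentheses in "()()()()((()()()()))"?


Input: "()()()()((()()()()))"
Tracking depth:
  Position 0 '(': depth becomes 1
  Position 1 ')': depth becomes 0
  Position 2 '(': depth becomes 1
  Position 3 ')': depth becomes 0
  Position 4 '(': depth becomes 1
  Position 5 ')': depth becomes 0
  Position 6 '(': depth becomes 1
  Position 7 ')': depth becomes 0
  Position 8 '(': depth becomes 1
  Position 9 '(': depth becomes 2
  Position 10 '(': depth becomes 3
  Position 11 ')': depth becomes 2
  Position 12 '(': depth becomes 3
  Position 13 ')': depth becomes 2
  Position 14 '(': depth becomes 3
  Position 15 ')': depth becomes 2
  Position 16 '(': depth becomes 3
  Position 17 ')': depth becomes 2
  Position 18 ')': depth becomes 1
  Position 19 ')': depth becomes 0
Maximum depth reached: 3

3


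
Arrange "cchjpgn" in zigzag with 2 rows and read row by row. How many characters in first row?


Zigzag "cchjpgn" into 2 rows:
Placing characters:
  'c' => row 0
  'c' => row 1
  'h' => row 0
  'j' => row 1
  'p' => row 0
  'g' => row 1
  'n' => row 0
Rows:
  Row 0: "chpn"
  Row 1: "cjg"
First row length: 4

4


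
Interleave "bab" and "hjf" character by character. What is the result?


Interleaving "bab" and "hjf":
  Position 0: 'b' from first, 'h' from second => "bh"
  Position 1: 'a' from first, 'j' from second => "aj"
  Position 2: 'b' from first, 'f' from second => "bf"
Result: bhajbf

bhajbf


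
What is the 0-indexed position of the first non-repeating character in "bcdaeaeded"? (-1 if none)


Input: bcdaeaeded
Character frequencies:
  'a': 2
  'b': 1
  'c': 1
  'd': 3
  'e': 3
Scanning left to right for freq == 1:
  Position 0 ('b'): unique! => answer = 0

0


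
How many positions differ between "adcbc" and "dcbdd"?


Comparing "adcbc" and "dcbdd" position by position:
  Position 0: 'a' vs 'd' => DIFFER
  Position 1: 'd' vs 'c' => DIFFER
  Position 2: 'c' vs 'b' => DIFFER
  Position 3: 'b' vs 'd' => DIFFER
  Position 4: 'c' vs 'd' => DIFFER
Positions that differ: 5

5


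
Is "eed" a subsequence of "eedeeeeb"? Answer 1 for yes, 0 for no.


Check if "eed" is a subsequence of "eedeeeeb"
Greedy scan:
  Position 0 ('e'): matches sub[0] = 'e'
  Position 1 ('e'): matches sub[1] = 'e'
  Position 2 ('d'): matches sub[2] = 'd'
  Position 3 ('e'): no match needed
  Position 4 ('e'): no match needed
  Position 5 ('e'): no match needed
  Position 6 ('e'): no match needed
  Position 7 ('b'): no match needed
All 3 characters matched => is a subsequence

1


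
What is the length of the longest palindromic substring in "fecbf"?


Input: "fecbf"
Checking substrings for palindromes:
  No multi-char palindromic substrings found
Longest palindromic substring: "f" with length 1

1


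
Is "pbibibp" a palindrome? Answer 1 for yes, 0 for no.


Input: pbibibp
Reversed: pbibibp
  Compare pos 0 ('p') with pos 6 ('p'): match
  Compare pos 1 ('b') with pos 5 ('b'): match
  Compare pos 2 ('i') with pos 4 ('i'): match
Result: palindrome

1


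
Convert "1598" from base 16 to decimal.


Input: "1598" in base 16
Positional expansion:
  Digit '1' (value 1) x 16^3 = 4096
  Digit '5' (value 5) x 16^2 = 1280
  Digit '9' (value 9) x 16^1 = 144
  Digit '8' (value 8) x 16^0 = 8
Sum = 5528

5528


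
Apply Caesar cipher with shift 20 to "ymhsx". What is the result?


Caesar cipher: shift "ymhsx" by 20
  'y' (pos 24) + 20 = pos 18 = 's'
  'm' (pos 12) + 20 = pos 6 = 'g'
  'h' (pos 7) + 20 = pos 1 = 'b'
  's' (pos 18) + 20 = pos 12 = 'm'
  'x' (pos 23) + 20 = pos 17 = 'r'
Result: sgbmr

sgbmr


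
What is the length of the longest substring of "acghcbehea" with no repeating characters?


Input: "acghcbehea"
Sliding window (track last position of each char):
  Position 0 ('a'): window [0,0] length 1 -- new best
  Position 1 ('c'): window [0,1] length 2 -- new best
  Position 2 ('g'): window [0,2] length 3 -- new best
  Position 3 ('h'): window [0,3] length 4 -- new best
  Position 4 ('c'): repeat (last at 1), move window start to 2
  Position 4 ('c'): window [2,4] length 3
  Position 5 ('b'): window [2,5] length 4
  Position 6 ('e'): window [2,6] length 5 -- new best
  Position 7 ('h'): repeat (last at 3), move window start to 4
  Position 7 ('h'): window [4,7] length 4
  Position 8 ('e'): repeat (last at 6), move window start to 7
  Position 8 ('e'): window [7,8] length 2
  Position 9 ('a'): window [7,9] length 3
Longest substring with no repeats: "ghcbe" with length 5

5


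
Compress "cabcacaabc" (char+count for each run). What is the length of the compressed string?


Input: cabcacaabc
Runs:
  'c' x 1 => "c1"
  'a' x 1 => "a1"
  'b' x 1 => "b1"
  'c' x 1 => "c1"
  'a' x 1 => "a1"
  'c' x 1 => "c1"
  'a' x 2 => "a2"
  'b' x 1 => "b1"
  'c' x 1 => "c1"
Compressed: "c1a1b1c1a1c1a2b1c1"
Compressed length: 18

18


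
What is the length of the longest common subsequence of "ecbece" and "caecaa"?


LCS of "ecbece" and "caecaa"
DP table:
           c    a    e    c    a    a
      0    0    0    0    0    0    0
  e   0    0    0    1    1    1    1
  c   0    1    1    1    2    2    2
  b   0    1    1    1    2    2    2
  e   0    1    1    2    2    2    2
  c   0    1    1    2    3    3    3
  e   0    1    1    2    3    3    3
LCS length = dp[6][6] = 3

3


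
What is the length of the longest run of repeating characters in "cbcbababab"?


Input: "cbcbababab"
Scanning for longest run:
  Position 1 ('b'): new char, reset run to 1
  Position 2 ('c'): new char, reset run to 1
  Position 3 ('b'): new char, reset run to 1
  Position 4 ('a'): new char, reset run to 1
  Position 5 ('b'): new char, reset run to 1
  Position 6 ('a'): new char, reset run to 1
  Position 7 ('b'): new char, reset run to 1
  Position 8 ('a'): new char, reset run to 1
  Position 9 ('b'): new char, reset run to 1
Longest run: 'c' with length 1

1


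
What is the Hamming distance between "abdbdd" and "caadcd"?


Comparing "abdbdd" and "caadcd" position by position:
  Position 0: 'a' vs 'c' => differ
  Position 1: 'b' vs 'a' => differ
  Position 2: 'd' vs 'a' => differ
  Position 3: 'b' vs 'd' => differ
  Position 4: 'd' vs 'c' => differ
  Position 5: 'd' vs 'd' => same
Total differences (Hamming distance): 5

5


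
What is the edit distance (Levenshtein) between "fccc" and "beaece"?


Computing edit distance: "fccc" -> "beaece"
DP table:
           b    e    a    e    c    e
      0    1    2    3    4    5    6
  f   1    1    2    3    4    5    6
  c   2    2    2    3    4    4    5
  c   3    3    3    3    4    4    5
  c   4    4    4    4    4    4    5
Edit distance = dp[4][6] = 5

5


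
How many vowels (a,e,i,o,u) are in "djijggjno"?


Input: djijggjno
Checking each character:
  'd' at position 0: consonant
  'j' at position 1: consonant
  'i' at position 2: vowel (running total: 1)
  'j' at position 3: consonant
  'g' at position 4: consonant
  'g' at position 5: consonant
  'j' at position 6: consonant
  'n' at position 7: consonant
  'o' at position 8: vowel (running total: 2)
Total vowels: 2

2


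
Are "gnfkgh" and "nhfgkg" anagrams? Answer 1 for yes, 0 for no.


Strings: "gnfkgh", "nhfgkg"
Sorted first:  fgghkn
Sorted second: fgghkn
Sorted forms match => anagrams

1


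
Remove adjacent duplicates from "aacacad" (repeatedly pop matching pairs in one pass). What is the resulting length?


Input: aacacad
Stack-based adjacent duplicate removal:
  Read 'a': push. Stack: a
  Read 'a': matches stack top 'a' => pop. Stack: (empty)
  Read 'c': push. Stack: c
  Read 'a': push. Stack: ca
  Read 'c': push. Stack: cac
  Read 'a': push. Stack: caca
  Read 'd': push. Stack: cacad
Final stack: "cacad" (length 5)

5


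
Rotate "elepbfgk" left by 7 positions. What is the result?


Input: "elepbfgk", rotate left by 7
First 7 characters: "elepbfg"
Remaining characters: "k"
Concatenate remaining + first: "k" + "elepbfg" = "kelepbfg"

kelepbfg


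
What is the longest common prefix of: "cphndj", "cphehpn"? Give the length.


Words: cphndj, cphehpn
  Position 0: all 'c' => match
  Position 1: all 'p' => match
  Position 2: all 'h' => match
  Position 3: ('n', 'e') => mismatch, stop
LCP = "cph" (length 3)

3


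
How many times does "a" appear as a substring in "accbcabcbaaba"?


Searching for "a" in "accbcabcbaaba"
Scanning each position:
  Position 0: "a" => MATCH
  Position 1: "c" => no
  Position 2: "c" => no
  Position 3: "b" => no
  Position 4: "c" => no
  Position 5: "a" => MATCH
  Position 6: "b" => no
  Position 7: "c" => no
  Position 8: "b" => no
  Position 9: "a" => MATCH
  Position 10: "a" => MATCH
  Position 11: "b" => no
  Position 12: "a" => MATCH
Total occurrences: 5

5


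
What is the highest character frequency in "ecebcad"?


Input: ecebcad
Character counts:
  'a': 1
  'b': 1
  'c': 2
  'd': 1
  'e': 2
Maximum frequency: 2

2


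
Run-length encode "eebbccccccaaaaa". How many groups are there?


Input: eebbccccccaaaaa
Scanning for consecutive runs:
  Group 1: 'e' x 2 (positions 0-1)
  Group 2: 'b' x 2 (positions 2-3)
  Group 3: 'c' x 6 (positions 4-9)
  Group 4: 'a' x 5 (positions 10-14)
Total groups: 4

4


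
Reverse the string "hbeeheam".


Input: hbeeheam
Reading characters right to left:
  Position 7: 'm'
  Position 6: 'a'
  Position 5: 'e'
  Position 4: 'h'
  Position 3: 'e'
  Position 2: 'e'
  Position 1: 'b'
  Position 0: 'h'
Reversed: maeheebh

maeheebh


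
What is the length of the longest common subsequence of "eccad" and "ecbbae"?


LCS of "eccad" and "ecbbae"
DP table:
           e    c    b    b    a    e
      0    0    0    0    0    0    0
  e   0    1    1    1    1    1    1
  c   0    1    2    2    2    2    2
  c   0    1    2    2    2    2    2
  a   0    1    2    2    2    3    3
  d   0    1    2    2    2    3    3
LCS length = dp[5][6] = 3

3


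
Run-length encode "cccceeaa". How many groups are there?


Input: cccceeaa
Scanning for consecutive runs:
  Group 1: 'c' x 4 (positions 0-3)
  Group 2: 'e' x 2 (positions 4-5)
  Group 3: 'a' x 2 (positions 6-7)
Total groups: 3

3


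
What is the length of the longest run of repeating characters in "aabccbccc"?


Input: "aabccbccc"
Scanning for longest run:
  Position 1 ('a'): continues run of 'a', length=2
  Position 2 ('b'): new char, reset run to 1
  Position 3 ('c'): new char, reset run to 1
  Position 4 ('c'): continues run of 'c', length=2
  Position 5 ('b'): new char, reset run to 1
  Position 6 ('c'): new char, reset run to 1
  Position 7 ('c'): continues run of 'c', length=2
  Position 8 ('c'): continues run of 'c', length=3
Longest run: 'c' with length 3

3


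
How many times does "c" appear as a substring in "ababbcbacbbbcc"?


Searching for "c" in "ababbcbacbbbcc"
Scanning each position:
  Position 0: "a" => no
  Position 1: "b" => no
  Position 2: "a" => no
  Position 3: "b" => no
  Position 4: "b" => no
  Position 5: "c" => MATCH
  Position 6: "b" => no
  Position 7: "a" => no
  Position 8: "c" => MATCH
  Position 9: "b" => no
  Position 10: "b" => no
  Position 11: "b" => no
  Position 12: "c" => MATCH
  Position 13: "c" => MATCH
Total occurrences: 4

4


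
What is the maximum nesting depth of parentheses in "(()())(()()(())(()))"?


Input: "(()())(()()(())(()))"
Tracking depth:
  Position 0 '(': depth becomes 1
  Position 1 '(': depth becomes 2
  Position 2 ')': depth becomes 1
  Position 3 '(': depth becomes 2
  Position 4 ')': depth becomes 1
  Position 5 ')': depth becomes 0
  Position 6 '(': depth becomes 1
  Position 7 '(': depth becomes 2
  Position 8 ')': depth becomes 1
  Position 9 '(': depth becomes 2
  Position 10 ')': depth becomes 1
  Position 11 '(': depth becomes 2
  Position 12 '(': depth becomes 3
  Position 13 ')': depth becomes 2
  Position 14 ')': depth becomes 1
  Position 15 '(': depth becomes 2
  Position 16 '(': depth becomes 3
  Position 17 ')': depth becomes 2
  Position 18 ')': depth becomes 1
  Position 19 ')': depth becomes 0
Maximum depth reached: 3

3


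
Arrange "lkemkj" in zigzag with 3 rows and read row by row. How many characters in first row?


Zigzag "lkemkj" into 3 rows:
Placing characters:
  'l' => row 0
  'k' => row 1
  'e' => row 2
  'm' => row 1
  'k' => row 0
  'j' => row 1
Rows:
  Row 0: "lk"
  Row 1: "kmj"
  Row 2: "e"
First row length: 2

2


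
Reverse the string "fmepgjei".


Input: fmepgjei
Reading characters right to left:
  Position 7: 'i'
  Position 6: 'e'
  Position 5: 'j'
  Position 4: 'g'
  Position 3: 'p'
  Position 2: 'e'
  Position 1: 'm'
  Position 0: 'f'
Reversed: iejgpemf

iejgpemf


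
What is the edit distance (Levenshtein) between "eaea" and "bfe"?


Computing edit distance: "eaea" -> "bfe"
DP table:
           b    f    e
      0    1    2    3
  e   1    1    2    2
  a   2    2    2    3
  e   3    3    3    2
  a   4    4    4    3
Edit distance = dp[4][3] = 3

3


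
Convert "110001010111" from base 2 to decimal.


Input: "110001010111" in base 2
Positional expansion:
  Digit '1' (value 1) x 2^11 = 2048
  Digit '1' (value 1) x 2^10 = 1024
  Digit '0' (value 0) x 2^9 = 0
  Digit '0' (value 0) x 2^8 = 0
  Digit '0' (value 0) x 2^7 = 0
  Digit '1' (value 1) x 2^6 = 64
  Digit '0' (value 0) x 2^5 = 0
  Digit '1' (value 1) x 2^4 = 16
  Digit '0' (value 0) x 2^3 = 0
  Digit '1' (value 1) x 2^2 = 4
  Digit '1' (value 1) x 2^1 = 2
  Digit '1' (value 1) x 2^0 = 1
Sum = 3159

3159


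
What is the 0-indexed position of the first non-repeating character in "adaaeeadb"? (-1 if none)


Input: adaaeeadb
Character frequencies:
  'a': 4
  'b': 1
  'd': 2
  'e': 2
Scanning left to right for freq == 1:
  Position 0 ('a'): freq=4, skip
  Position 1 ('d'): freq=2, skip
  Position 2 ('a'): freq=4, skip
  Position 3 ('a'): freq=4, skip
  Position 4 ('e'): freq=2, skip
  Position 5 ('e'): freq=2, skip
  Position 6 ('a'): freq=4, skip
  Position 7 ('d'): freq=2, skip
  Position 8 ('b'): unique! => answer = 8

8


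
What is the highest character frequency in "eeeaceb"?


Input: eeeaceb
Character counts:
  'a': 1
  'b': 1
  'c': 1
  'e': 4
Maximum frequency: 4

4


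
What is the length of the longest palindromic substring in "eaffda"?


Input: "eaffda"
Checking substrings for palindromes:
  [2:4] "ff" (len 2) => palindrome
Longest palindromic substring: "ff" with length 2

2


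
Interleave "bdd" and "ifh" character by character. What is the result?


Interleaving "bdd" and "ifh":
  Position 0: 'b' from first, 'i' from second => "bi"
  Position 1: 'd' from first, 'f' from second => "df"
  Position 2: 'd' from first, 'h' from second => "dh"
Result: bidfdh

bidfdh


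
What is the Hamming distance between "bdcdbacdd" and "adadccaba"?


Comparing "bdcdbacdd" and "adadccaba" position by position:
  Position 0: 'b' vs 'a' => differ
  Position 1: 'd' vs 'd' => same
  Position 2: 'c' vs 'a' => differ
  Position 3: 'd' vs 'd' => same
  Position 4: 'b' vs 'c' => differ
  Position 5: 'a' vs 'c' => differ
  Position 6: 'c' vs 'a' => differ
  Position 7: 'd' vs 'b' => differ
  Position 8: 'd' vs 'a' => differ
Total differences (Hamming distance): 7

7


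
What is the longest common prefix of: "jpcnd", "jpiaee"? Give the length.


Words: jpcnd, jpiaee
  Position 0: all 'j' => match
  Position 1: all 'p' => match
  Position 2: ('c', 'i') => mismatch, stop
LCP = "jp" (length 2)

2


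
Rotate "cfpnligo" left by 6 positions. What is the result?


Input: "cfpnligo", rotate left by 6
First 6 characters: "cfpnli"
Remaining characters: "go"
Concatenate remaining + first: "go" + "cfpnli" = "gocfpnli"

gocfpnli


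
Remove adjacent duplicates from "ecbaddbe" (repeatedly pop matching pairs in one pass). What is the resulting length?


Input: ecbaddbe
Stack-based adjacent duplicate removal:
  Read 'e': push. Stack: e
  Read 'c': push. Stack: ec
  Read 'b': push. Stack: ecb
  Read 'a': push. Stack: ecba
  Read 'd': push. Stack: ecbad
  Read 'd': matches stack top 'd' => pop. Stack: ecba
  Read 'b': push. Stack: ecbab
  Read 'e': push. Stack: ecbabe
Final stack: "ecbabe" (length 6)

6


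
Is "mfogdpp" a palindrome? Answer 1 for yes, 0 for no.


Input: mfogdpp
Reversed: ppdgofm
  Compare pos 0 ('m') with pos 6 ('p'): MISMATCH
  Compare pos 1 ('f') with pos 5 ('p'): MISMATCH
  Compare pos 2 ('o') with pos 4 ('d'): MISMATCH
Result: not a palindrome

0


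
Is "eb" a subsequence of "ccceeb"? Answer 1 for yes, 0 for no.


Check if "eb" is a subsequence of "ccceeb"
Greedy scan:
  Position 0 ('c'): no match needed
  Position 1 ('c'): no match needed
  Position 2 ('c'): no match needed
  Position 3 ('e'): matches sub[0] = 'e'
  Position 4 ('e'): no match needed
  Position 5 ('b'): matches sub[1] = 'b'
All 2 characters matched => is a subsequence

1


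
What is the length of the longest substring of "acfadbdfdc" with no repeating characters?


Input: "acfadbdfdc"
Sliding window (track last position of each char):
  Position 0 ('a'): window [0,0] length 1 -- new best
  Position 1 ('c'): window [0,1] length 2 -- new best
  Position 2 ('f'): window [0,2] length 3 -- new best
  Position 3 ('a'): repeat (last at 0), move window start to 1
  Position 3 ('a'): window [1,3] length 3
  Position 4 ('d'): window [1,4] length 4 -- new best
  Position 5 ('b'): window [1,5] length 5 -- new best
  Position 6 ('d'): repeat (last at 4), move window start to 5
  Position 6 ('d'): window [5,6] length 2
  Position 7 ('f'): window [5,7] length 3
  Position 8 ('d'): repeat (last at 6), move window start to 7
  Position 8 ('d'): window [7,8] length 2
  Position 9 ('c'): window [7,9] length 3
Longest substring with no repeats: "cfadb" with length 5

5


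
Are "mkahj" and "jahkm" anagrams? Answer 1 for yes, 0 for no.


Strings: "mkahj", "jahkm"
Sorted first:  ahjkm
Sorted second: ahjkm
Sorted forms match => anagrams

1


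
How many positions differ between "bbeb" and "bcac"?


Comparing "bbeb" and "bcac" position by position:
  Position 0: 'b' vs 'b' => same
  Position 1: 'b' vs 'c' => DIFFER
  Position 2: 'e' vs 'a' => DIFFER
  Position 3: 'b' vs 'c' => DIFFER
Positions that differ: 3

3


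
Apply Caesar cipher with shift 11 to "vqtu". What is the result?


Caesar cipher: shift "vqtu" by 11
  'v' (pos 21) + 11 = pos 6 = 'g'
  'q' (pos 16) + 11 = pos 1 = 'b'
  't' (pos 19) + 11 = pos 4 = 'e'
  'u' (pos 20) + 11 = pos 5 = 'f'
Result: gbef

gbef


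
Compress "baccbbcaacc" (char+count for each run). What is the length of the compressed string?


Input: baccbbcaacc
Runs:
  'b' x 1 => "b1"
  'a' x 1 => "a1"
  'c' x 2 => "c2"
  'b' x 2 => "b2"
  'c' x 1 => "c1"
  'a' x 2 => "a2"
  'c' x 2 => "c2"
Compressed: "b1a1c2b2c1a2c2"
Compressed length: 14

14


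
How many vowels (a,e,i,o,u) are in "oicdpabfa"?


Input: oicdpabfa
Checking each character:
  'o' at position 0: vowel (running total: 1)
  'i' at position 1: vowel (running total: 2)
  'c' at position 2: consonant
  'd' at position 3: consonant
  'p' at position 4: consonant
  'a' at position 5: vowel (running total: 3)
  'b' at position 6: consonant
  'f' at position 7: consonant
  'a' at position 8: vowel (running total: 4)
Total vowels: 4

4


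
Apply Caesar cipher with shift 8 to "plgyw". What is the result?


Caesar cipher: shift "plgyw" by 8
  'p' (pos 15) + 8 = pos 23 = 'x'
  'l' (pos 11) + 8 = pos 19 = 't'
  'g' (pos 6) + 8 = pos 14 = 'o'
  'y' (pos 24) + 8 = pos 6 = 'g'
  'w' (pos 22) + 8 = pos 4 = 'e'
Result: xtoge

xtoge


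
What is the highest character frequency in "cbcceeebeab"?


Input: cbcceeebeab
Character counts:
  'a': 1
  'b': 3
  'c': 3
  'e': 4
Maximum frequency: 4

4


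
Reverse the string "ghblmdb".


Input: ghblmdb
Reading characters right to left:
  Position 6: 'b'
  Position 5: 'd'
  Position 4: 'm'
  Position 3: 'l'
  Position 2: 'b'
  Position 1: 'h'
  Position 0: 'g'
Reversed: bdmlbhg

bdmlbhg


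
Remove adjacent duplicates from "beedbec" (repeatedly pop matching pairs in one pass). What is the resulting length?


Input: beedbec
Stack-based adjacent duplicate removal:
  Read 'b': push. Stack: b
  Read 'e': push. Stack: be
  Read 'e': matches stack top 'e' => pop. Stack: b
  Read 'd': push. Stack: bd
  Read 'b': push. Stack: bdb
  Read 'e': push. Stack: bdbe
  Read 'c': push. Stack: bdbec
Final stack: "bdbec" (length 5)

5


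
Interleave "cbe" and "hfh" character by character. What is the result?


Interleaving "cbe" and "hfh":
  Position 0: 'c' from first, 'h' from second => "ch"
  Position 1: 'b' from first, 'f' from second => "bf"
  Position 2: 'e' from first, 'h' from second => "eh"
Result: chbfeh

chbfeh


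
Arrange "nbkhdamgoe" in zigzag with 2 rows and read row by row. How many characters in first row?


Zigzag "nbkhdamgoe" into 2 rows:
Placing characters:
  'n' => row 0
  'b' => row 1
  'k' => row 0
  'h' => row 1
  'd' => row 0
  'a' => row 1
  'm' => row 0
  'g' => row 1
  'o' => row 0
  'e' => row 1
Rows:
  Row 0: "nkdmo"
  Row 1: "bhage"
First row length: 5

5


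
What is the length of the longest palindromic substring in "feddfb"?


Input: "feddfb"
Checking substrings for palindromes:
  [2:4] "dd" (len 2) => palindrome
Longest palindromic substring: "dd" with length 2

2


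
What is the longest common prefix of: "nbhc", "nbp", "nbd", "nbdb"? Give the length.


Words: nbhc, nbp, nbd, nbdb
  Position 0: all 'n' => match
  Position 1: all 'b' => match
  Position 2: ('h', 'p', 'd', 'd') => mismatch, stop
LCP = "nb" (length 2)

2


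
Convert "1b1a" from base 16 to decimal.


Input: "1b1a" in base 16
Positional expansion:
  Digit '1' (value 1) x 16^3 = 4096
  Digit 'b' (value 11) x 16^2 = 2816
  Digit '1' (value 1) x 16^1 = 16
  Digit 'a' (value 10) x 16^0 = 10
Sum = 6938

6938


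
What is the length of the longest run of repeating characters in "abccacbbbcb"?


Input: "abccacbbbcb"
Scanning for longest run:
  Position 1 ('b'): new char, reset run to 1
  Position 2 ('c'): new char, reset run to 1
  Position 3 ('c'): continues run of 'c', length=2
  Position 4 ('a'): new char, reset run to 1
  Position 5 ('c'): new char, reset run to 1
  Position 6 ('b'): new char, reset run to 1
  Position 7 ('b'): continues run of 'b', length=2
  Position 8 ('b'): continues run of 'b', length=3
  Position 9 ('c'): new char, reset run to 1
  Position 10 ('b'): new char, reset run to 1
Longest run: 'b' with length 3

3


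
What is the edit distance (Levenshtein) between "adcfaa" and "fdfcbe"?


Computing edit distance: "adcfaa" -> "fdfcbe"
DP table:
           f    d    f    c    b    e
      0    1    2    3    4    5    6
  a   1    1    2    3    4    5    6
  d   2    2    1    2    3    4    5
  c   3    3    2    2    2    3    4
  f   4    3    3    2    3    3    4
  a   5    4    4    3    3    4    4
  a   6    5    5    4    4    4    5
Edit distance = dp[6][6] = 5

5


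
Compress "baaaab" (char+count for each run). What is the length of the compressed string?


Input: baaaab
Runs:
  'b' x 1 => "b1"
  'a' x 4 => "a4"
  'b' x 1 => "b1"
Compressed: "b1a4b1"
Compressed length: 6

6


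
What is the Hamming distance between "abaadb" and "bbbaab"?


Comparing "abaadb" and "bbbaab" position by position:
  Position 0: 'a' vs 'b' => differ
  Position 1: 'b' vs 'b' => same
  Position 2: 'a' vs 'b' => differ
  Position 3: 'a' vs 'a' => same
  Position 4: 'd' vs 'a' => differ
  Position 5: 'b' vs 'b' => same
Total differences (Hamming distance): 3

3


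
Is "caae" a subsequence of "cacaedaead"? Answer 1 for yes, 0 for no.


Check if "caae" is a subsequence of "cacaedaead"
Greedy scan:
  Position 0 ('c'): matches sub[0] = 'c'
  Position 1 ('a'): matches sub[1] = 'a'
  Position 2 ('c'): no match needed
  Position 3 ('a'): matches sub[2] = 'a'
  Position 4 ('e'): matches sub[3] = 'e'
  Position 5 ('d'): no match needed
  Position 6 ('a'): no match needed
  Position 7 ('e'): no match needed
  Position 8 ('a'): no match needed
  Position 9 ('d'): no match needed
All 4 characters matched => is a subsequence

1


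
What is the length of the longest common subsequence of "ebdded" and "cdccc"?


LCS of "ebdded" and "cdccc"
DP table:
           c    d    c    c    c
      0    0    0    0    0    0
  e   0    0    0    0    0    0
  b   0    0    0    0    0    0
  d   0    0    1    1    1    1
  d   0    0    1    1    1    1
  e   0    0    1    1    1    1
  d   0    0    1    1    1    1
LCS length = dp[6][5] = 1

1
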